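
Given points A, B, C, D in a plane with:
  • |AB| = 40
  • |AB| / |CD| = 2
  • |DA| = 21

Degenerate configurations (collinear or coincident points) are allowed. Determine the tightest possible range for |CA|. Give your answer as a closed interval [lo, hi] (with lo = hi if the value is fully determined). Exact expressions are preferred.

|CA| ∈ [1, 41]  (≈ [1.0000, 41.0000])

|AB| ∈ {40}
|AD| ∈ {21}
|CD| ∈ {20}
|BD| ∈ [19, 61]
|AC| ∈ [1, 41]
|BC| ∈ [0, 81]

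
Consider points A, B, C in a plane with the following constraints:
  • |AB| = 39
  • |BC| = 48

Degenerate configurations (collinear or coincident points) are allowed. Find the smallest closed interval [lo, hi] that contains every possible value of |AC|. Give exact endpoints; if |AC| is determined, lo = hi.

|AB| ∈ {39}
|BC| ∈ {48}
|AC| ∈ [9, 87]

|AC| ∈ [9, 87]  (≈ [9.0000, 87.0000])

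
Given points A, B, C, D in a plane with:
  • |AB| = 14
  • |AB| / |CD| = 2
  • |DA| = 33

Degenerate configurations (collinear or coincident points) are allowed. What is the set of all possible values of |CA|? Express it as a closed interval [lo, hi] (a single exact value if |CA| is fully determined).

|CA| ∈ [26, 40]  (≈ [26.0000, 40.0000])

|AB| ∈ {14}
|AD| ∈ {33}
|CD| ∈ {7}
|BD| ∈ [19, 47]
|AC| ∈ [26, 40]
|BC| ∈ [12, 54]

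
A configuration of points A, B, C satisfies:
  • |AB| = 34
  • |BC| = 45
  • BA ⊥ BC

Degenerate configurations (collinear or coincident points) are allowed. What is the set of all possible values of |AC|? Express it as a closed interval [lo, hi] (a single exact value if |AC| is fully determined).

|AC| = √(3181)  (≈ 56.4004)

|AB| ∈ {34}
|BC| ∈ {45}
|AC| ∈ {√(3181)}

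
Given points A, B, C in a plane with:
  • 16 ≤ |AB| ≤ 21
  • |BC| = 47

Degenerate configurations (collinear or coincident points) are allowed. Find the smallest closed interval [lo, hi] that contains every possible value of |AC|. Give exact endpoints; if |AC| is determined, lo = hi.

|AC| ∈ [26, 68]  (≈ [26.0000, 68.0000])

|AB| ∈ [16, 21]
|BC| ∈ {47}
|AC| ∈ [26, 68]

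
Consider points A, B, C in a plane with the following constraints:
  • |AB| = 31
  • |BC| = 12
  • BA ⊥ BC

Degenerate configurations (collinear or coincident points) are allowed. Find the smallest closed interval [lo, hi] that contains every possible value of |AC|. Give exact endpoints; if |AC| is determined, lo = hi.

|AC| = √(1105)  (≈ 33.2415)

|AB| ∈ {31}
|BC| ∈ {12}
|AC| ∈ {√(1105)}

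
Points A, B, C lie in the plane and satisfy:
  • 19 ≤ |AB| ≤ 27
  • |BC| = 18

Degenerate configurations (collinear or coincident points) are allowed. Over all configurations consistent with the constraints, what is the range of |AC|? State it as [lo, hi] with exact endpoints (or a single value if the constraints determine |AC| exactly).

|AC| ∈ [1, 45]  (≈ [1.0000, 45.0000])

|AB| ∈ [19, 27]
|BC| ∈ {18}
|AC| ∈ [1, 45]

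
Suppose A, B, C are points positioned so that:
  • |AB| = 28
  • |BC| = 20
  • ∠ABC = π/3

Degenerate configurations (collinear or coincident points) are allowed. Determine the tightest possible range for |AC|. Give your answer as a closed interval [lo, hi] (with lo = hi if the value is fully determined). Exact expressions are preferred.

|AB| ∈ {28}
|BC| ∈ {20}
|AC| ∈ {4·√(39)}

|AC| = 4·√(39)  (≈ 24.9800)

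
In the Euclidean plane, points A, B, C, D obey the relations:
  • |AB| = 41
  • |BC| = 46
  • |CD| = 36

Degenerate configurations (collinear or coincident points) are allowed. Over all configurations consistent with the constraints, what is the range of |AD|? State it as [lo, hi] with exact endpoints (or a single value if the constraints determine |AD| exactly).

|AD| ∈ [0, 123]  (≈ [0.0000, 123.0000])

|AB| ∈ {41}
|BC| ∈ {46}
|CD| ∈ {36}
|AC| ∈ [5, 87]
|BD| ∈ [10, 82]
|AD| ∈ [0, 123]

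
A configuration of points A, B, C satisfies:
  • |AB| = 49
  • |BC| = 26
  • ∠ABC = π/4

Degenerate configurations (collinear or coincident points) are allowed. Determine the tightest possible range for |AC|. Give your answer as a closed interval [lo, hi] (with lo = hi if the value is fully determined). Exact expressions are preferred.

|AB| ∈ {49}
|BC| ∈ {26}
|AC| ∈ {√(3077 - 1274·√(2))}

|AC| = √(3077 - 1274·√(2))  (≈ 35.7112)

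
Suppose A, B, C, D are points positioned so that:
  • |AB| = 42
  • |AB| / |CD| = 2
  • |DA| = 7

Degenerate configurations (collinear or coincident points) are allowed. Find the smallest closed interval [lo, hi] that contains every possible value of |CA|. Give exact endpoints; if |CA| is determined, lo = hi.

|CA| ∈ [14, 28]  (≈ [14.0000, 28.0000])

|AB| ∈ {42}
|AD| ∈ {7}
|CD| ∈ {21}
|BD| ∈ [35, 49]
|AC| ∈ [14, 28]
|BC| ∈ [14, 70]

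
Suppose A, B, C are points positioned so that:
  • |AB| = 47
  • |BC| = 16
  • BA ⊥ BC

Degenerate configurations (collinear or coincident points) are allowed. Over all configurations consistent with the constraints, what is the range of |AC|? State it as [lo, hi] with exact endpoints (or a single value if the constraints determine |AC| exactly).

|AB| ∈ {47}
|BC| ∈ {16}
|AC| ∈ {√(2465)}

|AC| = √(2465)  (≈ 49.6488)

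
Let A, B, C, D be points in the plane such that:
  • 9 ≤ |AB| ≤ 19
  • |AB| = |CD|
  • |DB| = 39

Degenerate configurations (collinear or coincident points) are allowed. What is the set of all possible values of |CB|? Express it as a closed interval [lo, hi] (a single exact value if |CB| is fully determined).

|AB| ∈ [9, 19]
|BD| ∈ {39}
|CD| ∈ [9, 19]
|AD| ∈ [20, 58]
|BC| ∈ [20, 58]
|AC| ∈ [1, 77]

|CB| ∈ [20, 58]  (≈ [20.0000, 58.0000])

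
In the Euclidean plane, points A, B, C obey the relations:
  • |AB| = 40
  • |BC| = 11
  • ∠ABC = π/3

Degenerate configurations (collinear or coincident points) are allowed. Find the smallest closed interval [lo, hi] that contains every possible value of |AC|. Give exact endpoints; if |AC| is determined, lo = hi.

|AB| ∈ {40}
|BC| ∈ {11}
|AC| ∈ {√(1281)}

|AC| = √(1281)  (≈ 35.7911)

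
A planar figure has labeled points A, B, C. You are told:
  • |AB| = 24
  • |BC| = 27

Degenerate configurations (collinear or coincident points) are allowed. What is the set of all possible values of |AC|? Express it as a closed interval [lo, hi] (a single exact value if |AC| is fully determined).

|AC| ∈ [3, 51]  (≈ [3.0000, 51.0000])

|AB| ∈ {24}
|BC| ∈ {27}
|AC| ∈ [3, 51]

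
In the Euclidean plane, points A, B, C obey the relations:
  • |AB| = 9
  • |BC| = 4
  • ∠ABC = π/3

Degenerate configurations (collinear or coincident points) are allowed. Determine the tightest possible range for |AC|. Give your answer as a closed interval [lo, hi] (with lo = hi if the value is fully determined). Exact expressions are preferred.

|AC| = √(61)  (≈ 7.8102)

|AB| ∈ {9}
|BC| ∈ {4}
|AC| ∈ {√(61)}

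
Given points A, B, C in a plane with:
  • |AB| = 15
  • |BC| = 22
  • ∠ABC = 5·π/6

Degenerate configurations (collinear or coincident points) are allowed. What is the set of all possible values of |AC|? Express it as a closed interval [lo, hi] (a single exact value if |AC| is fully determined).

|AC| = √(330·√(3) + 709)  (≈ 35.7851)

|AB| ∈ {15}
|BC| ∈ {22}
|AC| ∈ {√(330·√(3) + 709)}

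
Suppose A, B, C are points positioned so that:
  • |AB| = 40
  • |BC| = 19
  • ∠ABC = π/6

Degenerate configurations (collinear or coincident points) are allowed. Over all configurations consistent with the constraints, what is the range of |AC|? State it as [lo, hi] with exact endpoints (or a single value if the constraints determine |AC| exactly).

|AC| = √(1961 - 760·√(3))  (≈ 25.3898)

|AB| ∈ {40}
|BC| ∈ {19}
|AC| ∈ {√(1961 - 760·√(3))}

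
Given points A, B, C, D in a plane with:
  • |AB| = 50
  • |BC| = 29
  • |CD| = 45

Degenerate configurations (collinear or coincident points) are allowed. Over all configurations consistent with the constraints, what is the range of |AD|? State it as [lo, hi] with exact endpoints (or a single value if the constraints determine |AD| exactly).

|AB| ∈ {50}
|BC| ∈ {29}
|CD| ∈ {45}
|AC| ∈ [21, 79]
|BD| ∈ [16, 74]
|AD| ∈ [0, 124]

|AD| ∈ [0, 124]  (≈ [0.0000, 124.0000])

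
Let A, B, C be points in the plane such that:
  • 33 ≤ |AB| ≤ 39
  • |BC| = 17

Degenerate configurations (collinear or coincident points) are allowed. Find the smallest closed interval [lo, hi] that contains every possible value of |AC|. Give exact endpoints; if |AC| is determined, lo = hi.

|AB| ∈ [33, 39]
|BC| ∈ {17}
|AC| ∈ [16, 56]

|AC| ∈ [16, 56]  (≈ [16.0000, 56.0000])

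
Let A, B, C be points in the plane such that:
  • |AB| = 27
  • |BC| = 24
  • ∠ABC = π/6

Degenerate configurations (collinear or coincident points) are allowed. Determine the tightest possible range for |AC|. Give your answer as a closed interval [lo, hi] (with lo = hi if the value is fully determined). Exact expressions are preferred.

|AC| = 3·√(145 - 72·√(3))  (≈ 13.5141)

|AB| ∈ {27}
|BC| ∈ {24}
|AC| ∈ {3·√(145 - 72·√(3))}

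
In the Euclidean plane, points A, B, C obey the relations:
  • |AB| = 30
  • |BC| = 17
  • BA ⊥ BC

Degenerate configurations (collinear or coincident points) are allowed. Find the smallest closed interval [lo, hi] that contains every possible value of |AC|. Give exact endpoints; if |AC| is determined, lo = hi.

|AB| ∈ {30}
|BC| ∈ {17}
|AC| ∈ {√(1189)}

|AC| = √(1189)  (≈ 34.4819)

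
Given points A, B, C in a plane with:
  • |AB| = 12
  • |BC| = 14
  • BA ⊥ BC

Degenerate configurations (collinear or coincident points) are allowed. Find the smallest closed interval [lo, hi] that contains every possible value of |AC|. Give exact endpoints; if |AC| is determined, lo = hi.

|AB| ∈ {12}
|BC| ∈ {14}
|AC| ∈ {2·√(85)}

|AC| = 2·√(85)  (≈ 18.4391)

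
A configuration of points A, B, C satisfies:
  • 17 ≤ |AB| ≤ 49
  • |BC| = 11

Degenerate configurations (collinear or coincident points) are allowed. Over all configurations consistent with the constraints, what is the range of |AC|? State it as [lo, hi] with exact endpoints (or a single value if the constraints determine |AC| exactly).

|AC| ∈ [6, 60]  (≈ [6.0000, 60.0000])

|AB| ∈ [17, 49]
|BC| ∈ {11}
|AC| ∈ [6, 60]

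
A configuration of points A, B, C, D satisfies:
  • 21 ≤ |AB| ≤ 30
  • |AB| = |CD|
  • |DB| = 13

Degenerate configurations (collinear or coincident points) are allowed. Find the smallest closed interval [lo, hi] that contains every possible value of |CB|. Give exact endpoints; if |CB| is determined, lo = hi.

|AB| ∈ [21, 30]
|BD| ∈ {13}
|CD| ∈ [21, 30]
|AD| ∈ [8, 43]
|BC| ∈ [8, 43]
|AC| ∈ [0, 73]

|CB| ∈ [8, 43]  (≈ [8.0000, 43.0000])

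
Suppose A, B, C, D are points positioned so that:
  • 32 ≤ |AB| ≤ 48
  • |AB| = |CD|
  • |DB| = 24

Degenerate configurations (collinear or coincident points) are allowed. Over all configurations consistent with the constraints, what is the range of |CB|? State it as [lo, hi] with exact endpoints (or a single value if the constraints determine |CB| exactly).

|CB| ∈ [8, 72]  (≈ [8.0000, 72.0000])

|AB| ∈ [32, 48]
|BD| ∈ {24}
|CD| ∈ [32, 48]
|AD| ∈ [8, 72]
|BC| ∈ [8, 72]
|AC| ∈ [0, 120]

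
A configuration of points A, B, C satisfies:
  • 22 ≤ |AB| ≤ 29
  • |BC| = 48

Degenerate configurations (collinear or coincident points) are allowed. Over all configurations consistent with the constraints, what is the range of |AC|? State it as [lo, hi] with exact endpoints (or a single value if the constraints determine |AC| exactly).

|AB| ∈ [22, 29]
|BC| ∈ {48}
|AC| ∈ [19, 77]

|AC| ∈ [19, 77]  (≈ [19.0000, 77.0000])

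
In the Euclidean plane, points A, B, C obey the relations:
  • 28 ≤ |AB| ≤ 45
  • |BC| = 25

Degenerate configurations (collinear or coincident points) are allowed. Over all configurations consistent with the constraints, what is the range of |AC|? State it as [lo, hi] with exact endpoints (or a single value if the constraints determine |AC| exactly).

|AC| ∈ [3, 70]  (≈ [3.0000, 70.0000])

|AB| ∈ [28, 45]
|BC| ∈ {25}
|AC| ∈ [3, 70]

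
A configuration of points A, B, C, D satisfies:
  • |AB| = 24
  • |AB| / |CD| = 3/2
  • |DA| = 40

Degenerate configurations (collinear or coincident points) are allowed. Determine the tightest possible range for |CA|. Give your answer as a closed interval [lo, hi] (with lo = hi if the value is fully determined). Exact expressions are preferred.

|CA| ∈ [24, 56]  (≈ [24.0000, 56.0000])

|AB| ∈ {24}
|AD| ∈ {40}
|CD| ∈ {16}
|BD| ∈ [16, 64]
|AC| ∈ [24, 56]
|BC| ∈ [0, 80]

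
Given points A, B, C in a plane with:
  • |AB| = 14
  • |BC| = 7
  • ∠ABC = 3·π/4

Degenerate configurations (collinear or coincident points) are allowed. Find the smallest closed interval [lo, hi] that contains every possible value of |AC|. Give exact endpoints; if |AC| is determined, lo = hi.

|AC| = 7·√(2·√(2) + 5)  (≈ 19.5855)

|AB| ∈ {14}
|BC| ∈ {7}
|AC| ∈ {7·√(2·√(2) + 5)}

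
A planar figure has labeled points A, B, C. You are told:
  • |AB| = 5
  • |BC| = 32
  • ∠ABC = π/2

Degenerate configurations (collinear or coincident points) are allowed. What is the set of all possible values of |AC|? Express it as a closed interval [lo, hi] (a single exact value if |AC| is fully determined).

|AB| ∈ {5}
|BC| ∈ {32}
|AC| ∈ {√(1049)}

|AC| = √(1049)  (≈ 32.3883)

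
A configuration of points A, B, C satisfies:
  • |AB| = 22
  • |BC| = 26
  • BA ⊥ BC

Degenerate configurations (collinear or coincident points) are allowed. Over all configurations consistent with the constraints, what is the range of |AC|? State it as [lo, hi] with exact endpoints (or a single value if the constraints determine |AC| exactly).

|AB| ∈ {22}
|BC| ∈ {26}
|AC| ∈ {2·√(290)}

|AC| = 2·√(290)  (≈ 34.0588)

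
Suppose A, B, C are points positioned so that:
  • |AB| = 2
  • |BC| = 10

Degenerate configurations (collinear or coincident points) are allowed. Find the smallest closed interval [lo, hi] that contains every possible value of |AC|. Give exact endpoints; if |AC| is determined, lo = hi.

|AB| ∈ {2}
|BC| ∈ {10}
|AC| ∈ [8, 12]

|AC| ∈ [8, 12]  (≈ [8.0000, 12.0000])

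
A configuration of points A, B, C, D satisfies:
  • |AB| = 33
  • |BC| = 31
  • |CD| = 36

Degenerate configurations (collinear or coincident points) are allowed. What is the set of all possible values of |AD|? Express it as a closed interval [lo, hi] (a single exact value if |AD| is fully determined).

|AB| ∈ {33}
|BC| ∈ {31}
|CD| ∈ {36}
|AC| ∈ [2, 64]
|BD| ∈ [5, 67]
|AD| ∈ [0, 100]

|AD| ∈ [0, 100]  (≈ [0.0000, 100.0000])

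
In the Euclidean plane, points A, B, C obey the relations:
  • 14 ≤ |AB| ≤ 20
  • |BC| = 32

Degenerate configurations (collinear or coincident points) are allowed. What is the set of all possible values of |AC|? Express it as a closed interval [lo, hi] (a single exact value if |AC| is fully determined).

|AB| ∈ [14, 20]
|BC| ∈ {32}
|AC| ∈ [12, 52]

|AC| ∈ [12, 52]  (≈ [12.0000, 52.0000])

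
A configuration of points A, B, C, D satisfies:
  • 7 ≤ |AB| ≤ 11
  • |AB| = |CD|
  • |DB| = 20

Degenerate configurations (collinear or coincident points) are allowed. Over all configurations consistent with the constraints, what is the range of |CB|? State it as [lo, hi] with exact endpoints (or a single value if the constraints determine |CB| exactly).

|CB| ∈ [9, 31]  (≈ [9.0000, 31.0000])

|AB| ∈ [7, 11]
|BD| ∈ {20}
|CD| ∈ [7, 11]
|AD| ∈ [9, 31]
|BC| ∈ [9, 31]
|AC| ∈ [0, 42]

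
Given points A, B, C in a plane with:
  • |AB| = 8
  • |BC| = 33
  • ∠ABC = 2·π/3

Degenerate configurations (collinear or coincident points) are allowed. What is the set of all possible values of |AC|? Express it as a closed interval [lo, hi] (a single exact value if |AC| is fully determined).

|AB| ∈ {8}
|BC| ∈ {33}
|AC| ∈ {√(1417)}

|AC| = √(1417)  (≈ 37.6431)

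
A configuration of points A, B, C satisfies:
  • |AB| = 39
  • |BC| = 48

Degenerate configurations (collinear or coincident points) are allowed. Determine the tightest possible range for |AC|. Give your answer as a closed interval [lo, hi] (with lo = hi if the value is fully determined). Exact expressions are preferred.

|AB| ∈ {39}
|BC| ∈ {48}
|AC| ∈ [9, 87]

|AC| ∈ [9, 87]  (≈ [9.0000, 87.0000])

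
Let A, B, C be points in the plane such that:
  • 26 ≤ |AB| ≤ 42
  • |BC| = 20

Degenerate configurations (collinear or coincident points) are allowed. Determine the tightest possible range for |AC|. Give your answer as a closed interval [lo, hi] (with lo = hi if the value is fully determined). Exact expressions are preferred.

|AC| ∈ [6, 62]  (≈ [6.0000, 62.0000])

|AB| ∈ [26, 42]
|BC| ∈ {20}
|AC| ∈ [6, 62]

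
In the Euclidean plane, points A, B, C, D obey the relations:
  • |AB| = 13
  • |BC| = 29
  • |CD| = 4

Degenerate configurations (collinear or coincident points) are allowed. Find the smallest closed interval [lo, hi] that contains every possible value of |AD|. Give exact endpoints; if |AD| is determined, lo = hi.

|AD| ∈ [12, 46]  (≈ [12.0000, 46.0000])

|AB| ∈ {13}
|BC| ∈ {29}
|CD| ∈ {4}
|AC| ∈ [16, 42]
|BD| ∈ [25, 33]
|AD| ∈ [12, 46]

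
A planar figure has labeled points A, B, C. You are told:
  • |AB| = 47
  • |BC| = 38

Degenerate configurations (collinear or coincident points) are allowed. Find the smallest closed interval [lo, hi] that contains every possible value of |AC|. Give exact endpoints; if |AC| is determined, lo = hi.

|AB| ∈ {47}
|BC| ∈ {38}
|AC| ∈ [9, 85]

|AC| ∈ [9, 85]  (≈ [9.0000, 85.0000])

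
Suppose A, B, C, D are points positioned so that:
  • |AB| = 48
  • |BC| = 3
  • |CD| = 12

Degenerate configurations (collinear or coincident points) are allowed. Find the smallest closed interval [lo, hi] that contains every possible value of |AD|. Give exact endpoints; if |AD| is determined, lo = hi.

|AD| ∈ [33, 63]  (≈ [33.0000, 63.0000])

|AB| ∈ {48}
|BC| ∈ {3}
|CD| ∈ {12}
|AC| ∈ [45, 51]
|BD| ∈ [9, 15]
|AD| ∈ [33, 63]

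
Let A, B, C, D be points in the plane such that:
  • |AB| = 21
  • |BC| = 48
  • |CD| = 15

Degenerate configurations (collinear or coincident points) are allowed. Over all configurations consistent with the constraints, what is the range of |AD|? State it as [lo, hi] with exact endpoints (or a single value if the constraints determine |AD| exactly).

|AD| ∈ [12, 84]  (≈ [12.0000, 84.0000])

|AB| ∈ {21}
|BC| ∈ {48}
|CD| ∈ {15}
|AC| ∈ [27, 69]
|BD| ∈ [33, 63]
|AD| ∈ [12, 84]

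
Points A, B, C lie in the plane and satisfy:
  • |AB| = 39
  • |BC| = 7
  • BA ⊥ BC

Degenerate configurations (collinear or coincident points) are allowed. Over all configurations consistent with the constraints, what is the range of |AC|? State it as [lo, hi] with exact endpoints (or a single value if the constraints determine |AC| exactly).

|AB| ∈ {39}
|BC| ∈ {7}
|AC| ∈ {√(1570)}

|AC| = √(1570)  (≈ 39.6232)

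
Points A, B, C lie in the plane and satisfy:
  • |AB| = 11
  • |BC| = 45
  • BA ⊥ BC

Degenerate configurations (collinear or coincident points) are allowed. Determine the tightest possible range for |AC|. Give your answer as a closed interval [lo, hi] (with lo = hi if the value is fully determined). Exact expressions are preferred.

|AC| = √(2146)  (≈ 46.3249)

|AB| ∈ {11}
|BC| ∈ {45}
|AC| ∈ {√(2146)}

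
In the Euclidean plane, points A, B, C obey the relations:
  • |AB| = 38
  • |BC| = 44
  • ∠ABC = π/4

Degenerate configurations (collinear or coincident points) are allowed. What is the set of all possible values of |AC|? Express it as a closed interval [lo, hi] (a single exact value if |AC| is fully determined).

|AB| ∈ {38}
|BC| ∈ {44}
|AC| ∈ {2·√(845 - 418·√(2))}

|AC| = 2·√(845 - 418·√(2))  (≈ 31.8659)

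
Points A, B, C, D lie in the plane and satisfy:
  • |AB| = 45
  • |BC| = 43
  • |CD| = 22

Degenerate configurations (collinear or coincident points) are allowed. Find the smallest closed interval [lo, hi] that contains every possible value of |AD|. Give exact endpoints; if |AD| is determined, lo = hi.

|AD| ∈ [0, 110]  (≈ [0.0000, 110.0000])

|AB| ∈ {45}
|BC| ∈ {43}
|CD| ∈ {22}
|AC| ∈ [2, 88]
|BD| ∈ [21, 65]
|AD| ∈ [0, 110]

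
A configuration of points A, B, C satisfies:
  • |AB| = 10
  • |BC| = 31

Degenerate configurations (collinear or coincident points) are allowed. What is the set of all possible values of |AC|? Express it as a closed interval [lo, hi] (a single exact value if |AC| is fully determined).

|AB| ∈ {10}
|BC| ∈ {31}
|AC| ∈ [21, 41]

|AC| ∈ [21, 41]  (≈ [21.0000, 41.0000])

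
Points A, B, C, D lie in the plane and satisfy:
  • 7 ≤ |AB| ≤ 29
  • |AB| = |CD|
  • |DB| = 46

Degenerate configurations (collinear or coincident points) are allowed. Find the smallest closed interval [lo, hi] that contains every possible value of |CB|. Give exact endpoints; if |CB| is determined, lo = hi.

|AB| ∈ [7, 29]
|BD| ∈ {46}
|CD| ∈ [7, 29]
|AD| ∈ [17, 75]
|BC| ∈ [17, 75]
|AC| ∈ [0, 104]

|CB| ∈ [17, 75]  (≈ [17.0000, 75.0000])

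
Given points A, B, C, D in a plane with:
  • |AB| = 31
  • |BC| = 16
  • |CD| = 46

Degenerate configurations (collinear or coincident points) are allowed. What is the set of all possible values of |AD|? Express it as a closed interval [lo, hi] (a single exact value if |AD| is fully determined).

|AD| ∈ [0, 93]  (≈ [0.0000, 93.0000])

|AB| ∈ {31}
|BC| ∈ {16}
|CD| ∈ {46}
|AC| ∈ [15, 47]
|BD| ∈ [30, 62]
|AD| ∈ [0, 93]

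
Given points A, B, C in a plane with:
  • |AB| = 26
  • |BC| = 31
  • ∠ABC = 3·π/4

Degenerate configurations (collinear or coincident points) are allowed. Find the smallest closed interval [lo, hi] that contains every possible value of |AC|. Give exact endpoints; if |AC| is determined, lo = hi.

|AB| ∈ {26}
|BC| ∈ {31}
|AC| ∈ {√(806·√(2) + 1637)}

|AC| = √(806·√(2) + 1637)  (≈ 52.6959)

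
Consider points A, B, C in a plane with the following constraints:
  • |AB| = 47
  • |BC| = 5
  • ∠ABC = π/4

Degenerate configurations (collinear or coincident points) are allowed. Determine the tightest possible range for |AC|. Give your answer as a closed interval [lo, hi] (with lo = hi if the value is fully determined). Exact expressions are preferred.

|AB| ∈ {47}
|BC| ∈ {5}
|AC| ∈ {√(2234 - 235·√(2))}

|AC| = √(2234 - 235·√(2))  (≈ 43.6080)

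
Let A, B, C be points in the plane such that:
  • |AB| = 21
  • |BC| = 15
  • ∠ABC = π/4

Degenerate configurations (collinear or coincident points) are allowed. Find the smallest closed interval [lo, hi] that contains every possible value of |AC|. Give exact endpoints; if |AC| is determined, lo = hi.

|AB| ∈ {21}
|BC| ∈ {15}
|AC| ∈ {3·√(74 - 35·√(2))}

|AC| = 3·√(74 - 35·√(2))  (≈ 14.8500)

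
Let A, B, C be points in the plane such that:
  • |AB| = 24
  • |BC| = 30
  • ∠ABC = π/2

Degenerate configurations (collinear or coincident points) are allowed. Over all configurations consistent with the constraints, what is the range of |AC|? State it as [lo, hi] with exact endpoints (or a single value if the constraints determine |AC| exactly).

|AB| ∈ {24}
|BC| ∈ {30}
|AC| ∈ {6·√(41)}

|AC| = 6·√(41)  (≈ 38.4187)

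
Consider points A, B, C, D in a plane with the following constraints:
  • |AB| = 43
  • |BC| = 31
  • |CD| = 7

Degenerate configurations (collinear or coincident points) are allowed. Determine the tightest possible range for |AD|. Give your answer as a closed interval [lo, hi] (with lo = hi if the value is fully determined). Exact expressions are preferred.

|AB| ∈ {43}
|BC| ∈ {31}
|CD| ∈ {7}
|AC| ∈ [12, 74]
|BD| ∈ [24, 38]
|AD| ∈ [5, 81]

|AD| ∈ [5, 81]  (≈ [5.0000, 81.0000])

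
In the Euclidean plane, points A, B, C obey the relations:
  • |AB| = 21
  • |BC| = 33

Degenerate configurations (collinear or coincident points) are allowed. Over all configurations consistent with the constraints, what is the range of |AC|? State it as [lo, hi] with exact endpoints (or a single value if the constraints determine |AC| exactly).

|AB| ∈ {21}
|BC| ∈ {33}
|AC| ∈ [12, 54]

|AC| ∈ [12, 54]  (≈ [12.0000, 54.0000])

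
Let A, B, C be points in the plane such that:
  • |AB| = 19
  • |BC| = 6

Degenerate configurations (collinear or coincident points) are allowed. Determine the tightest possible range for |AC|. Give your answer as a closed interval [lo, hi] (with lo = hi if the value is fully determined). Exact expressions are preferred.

|AC| ∈ [13, 25]  (≈ [13.0000, 25.0000])

|AB| ∈ {19}
|BC| ∈ {6}
|AC| ∈ [13, 25]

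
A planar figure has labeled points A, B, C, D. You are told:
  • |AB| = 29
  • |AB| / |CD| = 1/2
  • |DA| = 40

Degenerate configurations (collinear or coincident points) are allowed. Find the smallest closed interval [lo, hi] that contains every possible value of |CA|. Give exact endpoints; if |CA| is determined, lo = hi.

|CA| ∈ [18, 98]  (≈ [18.0000, 98.0000])

|AB| ∈ {29}
|AD| ∈ {40}
|CD| ∈ {58}
|BD| ∈ [11, 69]
|AC| ∈ [18, 98]
|BC| ∈ [0, 127]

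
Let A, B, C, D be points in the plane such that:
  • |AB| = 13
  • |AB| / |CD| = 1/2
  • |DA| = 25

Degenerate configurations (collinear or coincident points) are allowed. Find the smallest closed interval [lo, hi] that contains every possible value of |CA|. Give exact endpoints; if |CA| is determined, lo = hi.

|AB| ∈ {13}
|AD| ∈ {25}
|CD| ∈ {26}
|BD| ∈ [12, 38]
|AC| ∈ [1, 51]
|BC| ∈ [0, 64]

|CA| ∈ [1, 51]  (≈ [1.0000, 51.0000])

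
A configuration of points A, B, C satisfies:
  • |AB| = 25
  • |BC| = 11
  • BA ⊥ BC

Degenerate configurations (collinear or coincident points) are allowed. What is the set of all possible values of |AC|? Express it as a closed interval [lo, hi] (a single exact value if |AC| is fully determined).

|AC| = √(746)  (≈ 27.3130)

|AB| ∈ {25}
|BC| ∈ {11}
|AC| ∈ {√(746)}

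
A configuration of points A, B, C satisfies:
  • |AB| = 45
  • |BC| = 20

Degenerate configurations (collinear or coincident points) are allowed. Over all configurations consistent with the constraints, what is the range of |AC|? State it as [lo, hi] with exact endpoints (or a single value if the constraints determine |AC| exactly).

|AB| ∈ {45}
|BC| ∈ {20}
|AC| ∈ [25, 65]

|AC| ∈ [25, 65]  (≈ [25.0000, 65.0000])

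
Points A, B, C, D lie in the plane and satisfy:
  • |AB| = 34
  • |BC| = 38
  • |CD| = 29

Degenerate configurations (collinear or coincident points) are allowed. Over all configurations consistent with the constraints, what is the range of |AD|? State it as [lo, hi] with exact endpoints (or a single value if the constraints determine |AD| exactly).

|AB| ∈ {34}
|BC| ∈ {38}
|CD| ∈ {29}
|AC| ∈ [4, 72]
|BD| ∈ [9, 67]
|AD| ∈ [0, 101]

|AD| ∈ [0, 101]  (≈ [0.0000, 101.0000])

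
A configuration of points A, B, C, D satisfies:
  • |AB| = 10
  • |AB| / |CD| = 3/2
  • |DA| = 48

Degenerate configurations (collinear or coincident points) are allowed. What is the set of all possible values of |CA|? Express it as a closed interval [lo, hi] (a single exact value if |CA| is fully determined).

|CA| ∈ [124/3, 164/3]  (≈ [41.3333, 54.6667])

|AB| ∈ {10}
|AD| ∈ {48}
|CD| ∈ {20/3}
|BD| ∈ [38, 58]
|AC| ∈ [124/3, 164/3]
|BC| ∈ [94/3, 194/3]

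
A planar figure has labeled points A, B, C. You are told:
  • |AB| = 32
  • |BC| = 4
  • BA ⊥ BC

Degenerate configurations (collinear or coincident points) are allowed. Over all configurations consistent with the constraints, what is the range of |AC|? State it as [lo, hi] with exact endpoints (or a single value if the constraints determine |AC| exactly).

|AB| ∈ {32}
|BC| ∈ {4}
|AC| ∈ {4·√(65)}

|AC| = 4·√(65)  (≈ 32.2490)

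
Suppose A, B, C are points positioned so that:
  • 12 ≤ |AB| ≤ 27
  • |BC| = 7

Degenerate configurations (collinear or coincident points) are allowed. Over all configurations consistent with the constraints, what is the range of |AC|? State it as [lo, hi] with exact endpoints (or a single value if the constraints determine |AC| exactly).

|AC| ∈ [5, 34]  (≈ [5.0000, 34.0000])

|AB| ∈ [12, 27]
|BC| ∈ {7}
|AC| ∈ [5, 34]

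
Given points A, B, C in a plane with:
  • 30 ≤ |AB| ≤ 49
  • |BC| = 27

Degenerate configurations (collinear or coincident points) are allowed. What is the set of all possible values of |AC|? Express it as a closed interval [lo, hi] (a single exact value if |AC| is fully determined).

|AC| ∈ [3, 76]  (≈ [3.0000, 76.0000])

|AB| ∈ [30, 49]
|BC| ∈ {27}
|AC| ∈ [3, 76]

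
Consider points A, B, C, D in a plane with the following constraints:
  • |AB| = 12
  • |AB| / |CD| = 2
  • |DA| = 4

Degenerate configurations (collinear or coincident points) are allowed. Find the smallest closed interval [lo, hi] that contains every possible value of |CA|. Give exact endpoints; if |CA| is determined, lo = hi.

|AB| ∈ {12}
|AD| ∈ {4}
|CD| ∈ {6}
|BD| ∈ [8, 16]
|AC| ∈ [2, 10]
|BC| ∈ [2, 22]

|CA| ∈ [2, 10]  (≈ [2.0000, 10.0000])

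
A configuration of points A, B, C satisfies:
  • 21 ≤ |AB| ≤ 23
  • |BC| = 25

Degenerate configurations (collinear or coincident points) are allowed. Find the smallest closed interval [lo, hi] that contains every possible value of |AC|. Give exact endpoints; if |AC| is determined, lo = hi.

|AB| ∈ [21, 23]
|BC| ∈ {25}
|AC| ∈ [2, 48]

|AC| ∈ [2, 48]  (≈ [2.0000, 48.0000])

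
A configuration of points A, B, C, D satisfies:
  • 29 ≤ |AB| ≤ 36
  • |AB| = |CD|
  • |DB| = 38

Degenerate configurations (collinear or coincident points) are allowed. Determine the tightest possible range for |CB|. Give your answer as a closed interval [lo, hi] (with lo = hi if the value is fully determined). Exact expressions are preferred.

|CB| ∈ [2, 74]  (≈ [2.0000, 74.0000])

|AB| ∈ [29, 36]
|BD| ∈ {38}
|CD| ∈ [29, 36]
|AD| ∈ [2, 74]
|BC| ∈ [2, 74]
|AC| ∈ [0, 110]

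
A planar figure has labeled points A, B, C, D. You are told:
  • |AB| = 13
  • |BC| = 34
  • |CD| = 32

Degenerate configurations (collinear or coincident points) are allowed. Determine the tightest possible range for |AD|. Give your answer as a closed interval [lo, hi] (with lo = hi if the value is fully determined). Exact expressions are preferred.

|AD| ∈ [0, 79]  (≈ [0.0000, 79.0000])

|AB| ∈ {13}
|BC| ∈ {34}
|CD| ∈ {32}
|AC| ∈ [21, 47]
|BD| ∈ [2, 66]
|AD| ∈ [0, 79]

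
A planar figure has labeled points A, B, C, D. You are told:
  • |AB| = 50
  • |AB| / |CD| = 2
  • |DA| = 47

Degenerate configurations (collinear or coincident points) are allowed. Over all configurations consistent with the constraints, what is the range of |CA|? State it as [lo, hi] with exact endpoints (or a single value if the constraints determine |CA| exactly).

|CA| ∈ [22, 72]  (≈ [22.0000, 72.0000])

|AB| ∈ {50}
|AD| ∈ {47}
|CD| ∈ {25}
|BD| ∈ [3, 97]
|AC| ∈ [22, 72]
|BC| ∈ [0, 122]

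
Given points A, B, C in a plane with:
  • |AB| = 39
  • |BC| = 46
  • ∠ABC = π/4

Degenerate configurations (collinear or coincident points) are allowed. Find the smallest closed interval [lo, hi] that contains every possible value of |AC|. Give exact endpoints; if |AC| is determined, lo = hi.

|AB| ∈ {39}
|BC| ∈ {46}
|AC| ∈ {√(3637 - 1794·√(2))}

|AC| = √(3637 - 1794·√(2))  (≈ 33.1648)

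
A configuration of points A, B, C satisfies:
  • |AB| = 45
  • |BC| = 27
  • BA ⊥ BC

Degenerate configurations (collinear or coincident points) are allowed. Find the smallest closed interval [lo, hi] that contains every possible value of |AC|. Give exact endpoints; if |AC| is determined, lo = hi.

|AB| ∈ {45}
|BC| ∈ {27}
|AC| ∈ {9·√(34)}

|AC| = 9·√(34)  (≈ 52.4786)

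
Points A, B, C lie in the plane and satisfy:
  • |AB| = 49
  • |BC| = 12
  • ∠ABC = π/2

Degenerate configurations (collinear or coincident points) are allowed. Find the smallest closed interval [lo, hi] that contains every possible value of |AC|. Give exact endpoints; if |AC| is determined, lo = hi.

|AB| ∈ {49}
|BC| ∈ {12}
|AC| ∈ {√(2545)}

|AC| = √(2545)  (≈ 50.4480)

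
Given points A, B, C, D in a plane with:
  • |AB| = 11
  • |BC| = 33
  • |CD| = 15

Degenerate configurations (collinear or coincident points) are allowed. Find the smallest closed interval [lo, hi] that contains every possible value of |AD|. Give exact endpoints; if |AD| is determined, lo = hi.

|AB| ∈ {11}
|BC| ∈ {33}
|CD| ∈ {15}
|AC| ∈ [22, 44]
|BD| ∈ [18, 48]
|AD| ∈ [7, 59]

|AD| ∈ [7, 59]  (≈ [7.0000, 59.0000])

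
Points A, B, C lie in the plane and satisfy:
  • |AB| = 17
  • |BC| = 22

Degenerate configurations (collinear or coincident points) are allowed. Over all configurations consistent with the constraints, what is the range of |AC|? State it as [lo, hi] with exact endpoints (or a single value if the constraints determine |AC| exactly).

|AC| ∈ [5, 39]  (≈ [5.0000, 39.0000])

|AB| ∈ {17}
|BC| ∈ {22}
|AC| ∈ [5, 39]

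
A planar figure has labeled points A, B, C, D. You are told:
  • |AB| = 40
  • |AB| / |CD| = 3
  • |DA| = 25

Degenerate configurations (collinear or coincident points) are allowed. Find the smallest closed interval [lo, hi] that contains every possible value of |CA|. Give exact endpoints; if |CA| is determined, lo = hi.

|CA| ∈ [35/3, 115/3]  (≈ [11.6667, 38.3333])

|AB| ∈ {40}
|AD| ∈ {25}
|CD| ∈ {40/3}
|BD| ∈ [15, 65]
|AC| ∈ [35/3, 115/3]
|BC| ∈ [5/3, 235/3]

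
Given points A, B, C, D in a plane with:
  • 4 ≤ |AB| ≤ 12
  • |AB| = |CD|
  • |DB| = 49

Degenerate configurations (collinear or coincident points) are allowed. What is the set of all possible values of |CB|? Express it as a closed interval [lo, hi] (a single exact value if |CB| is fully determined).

|AB| ∈ [4, 12]
|BD| ∈ {49}
|CD| ∈ [4, 12]
|AD| ∈ [37, 61]
|BC| ∈ [37, 61]
|AC| ∈ [25, 73]

|CB| ∈ [37, 61]  (≈ [37.0000, 61.0000])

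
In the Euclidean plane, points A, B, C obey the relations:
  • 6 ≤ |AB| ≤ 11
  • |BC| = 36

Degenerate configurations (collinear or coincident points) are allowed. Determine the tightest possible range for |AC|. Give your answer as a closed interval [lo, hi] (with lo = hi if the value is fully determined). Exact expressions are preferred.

|AC| ∈ [25, 47]  (≈ [25.0000, 47.0000])

|AB| ∈ [6, 11]
|BC| ∈ {36}
|AC| ∈ [25, 47]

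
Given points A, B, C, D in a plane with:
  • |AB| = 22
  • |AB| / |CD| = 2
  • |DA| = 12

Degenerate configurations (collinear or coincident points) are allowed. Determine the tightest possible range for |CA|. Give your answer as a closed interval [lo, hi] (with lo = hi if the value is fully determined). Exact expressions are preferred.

|AB| ∈ {22}
|AD| ∈ {12}
|CD| ∈ {11}
|BD| ∈ [10, 34]
|AC| ∈ [1, 23]
|BC| ∈ [0, 45]

|CA| ∈ [1, 23]  (≈ [1.0000, 23.0000])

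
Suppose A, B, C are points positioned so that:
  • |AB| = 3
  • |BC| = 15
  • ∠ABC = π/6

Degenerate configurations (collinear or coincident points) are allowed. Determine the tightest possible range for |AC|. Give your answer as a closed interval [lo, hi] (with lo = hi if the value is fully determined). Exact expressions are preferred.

|AB| ∈ {3}
|BC| ∈ {15}
|AC| ∈ {3·√(26 - 5·√(3))}

|AC| = 3·√(26 - 5·√(3))  (≈ 12.4923)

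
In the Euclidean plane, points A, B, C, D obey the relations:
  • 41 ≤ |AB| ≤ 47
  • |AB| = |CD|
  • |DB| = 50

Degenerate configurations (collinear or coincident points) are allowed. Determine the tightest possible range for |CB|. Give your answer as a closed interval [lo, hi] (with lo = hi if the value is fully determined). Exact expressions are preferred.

|CB| ∈ [3, 97]  (≈ [3.0000, 97.0000])

|AB| ∈ [41, 47]
|BD| ∈ {50}
|CD| ∈ [41, 47]
|AD| ∈ [3, 97]
|BC| ∈ [3, 97]
|AC| ∈ [0, 144]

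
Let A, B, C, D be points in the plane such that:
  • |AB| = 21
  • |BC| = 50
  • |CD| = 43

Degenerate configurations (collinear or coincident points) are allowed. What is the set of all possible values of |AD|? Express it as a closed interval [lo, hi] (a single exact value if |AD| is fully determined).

|AD| ∈ [0, 114]  (≈ [0.0000, 114.0000])

|AB| ∈ {21}
|BC| ∈ {50}
|CD| ∈ {43}
|AC| ∈ [29, 71]
|BD| ∈ [7, 93]
|AD| ∈ [0, 114]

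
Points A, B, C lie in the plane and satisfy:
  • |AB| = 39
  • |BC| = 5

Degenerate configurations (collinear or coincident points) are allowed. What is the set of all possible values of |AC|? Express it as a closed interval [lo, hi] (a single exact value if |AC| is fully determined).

|AC| ∈ [34, 44]  (≈ [34.0000, 44.0000])

|AB| ∈ {39}
|BC| ∈ {5}
|AC| ∈ [34, 44]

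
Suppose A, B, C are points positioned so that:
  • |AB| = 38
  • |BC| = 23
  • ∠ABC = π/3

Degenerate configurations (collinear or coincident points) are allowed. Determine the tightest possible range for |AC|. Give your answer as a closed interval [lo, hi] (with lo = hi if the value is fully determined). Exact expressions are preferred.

|AB| ∈ {38}
|BC| ∈ {23}
|AC| ∈ {√(1099)}

|AC| = √(1099)  (≈ 33.1512)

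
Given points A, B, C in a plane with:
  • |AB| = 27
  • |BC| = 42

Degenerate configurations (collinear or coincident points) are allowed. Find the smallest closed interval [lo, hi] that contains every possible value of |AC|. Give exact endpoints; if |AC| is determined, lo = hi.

|AC| ∈ [15, 69]  (≈ [15.0000, 69.0000])

|AB| ∈ {27}
|BC| ∈ {42}
|AC| ∈ [15, 69]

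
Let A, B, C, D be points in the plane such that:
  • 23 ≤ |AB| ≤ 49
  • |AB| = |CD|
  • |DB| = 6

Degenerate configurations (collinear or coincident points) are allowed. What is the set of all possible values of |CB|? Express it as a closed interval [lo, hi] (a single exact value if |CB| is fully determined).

|AB| ∈ [23, 49]
|BD| ∈ {6}
|CD| ∈ [23, 49]
|AD| ∈ [17, 55]
|BC| ∈ [17, 55]
|AC| ∈ [0, 104]

|CB| ∈ [17, 55]  (≈ [17.0000, 55.0000])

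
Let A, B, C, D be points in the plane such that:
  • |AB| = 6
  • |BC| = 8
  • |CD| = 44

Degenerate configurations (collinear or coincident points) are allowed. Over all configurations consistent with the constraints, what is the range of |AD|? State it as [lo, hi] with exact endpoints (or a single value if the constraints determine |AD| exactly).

|AB| ∈ {6}
|BC| ∈ {8}
|CD| ∈ {44}
|AC| ∈ [2, 14]
|BD| ∈ [36, 52]
|AD| ∈ [30, 58]

|AD| ∈ [30, 58]  (≈ [30.0000, 58.0000])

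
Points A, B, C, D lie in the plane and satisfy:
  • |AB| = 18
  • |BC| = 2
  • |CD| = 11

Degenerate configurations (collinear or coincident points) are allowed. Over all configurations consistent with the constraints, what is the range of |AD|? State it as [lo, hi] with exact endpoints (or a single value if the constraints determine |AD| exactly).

|AB| ∈ {18}
|BC| ∈ {2}
|CD| ∈ {11}
|AC| ∈ [16, 20]
|BD| ∈ [9, 13]
|AD| ∈ [5, 31]

|AD| ∈ [5, 31]  (≈ [5.0000, 31.0000])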